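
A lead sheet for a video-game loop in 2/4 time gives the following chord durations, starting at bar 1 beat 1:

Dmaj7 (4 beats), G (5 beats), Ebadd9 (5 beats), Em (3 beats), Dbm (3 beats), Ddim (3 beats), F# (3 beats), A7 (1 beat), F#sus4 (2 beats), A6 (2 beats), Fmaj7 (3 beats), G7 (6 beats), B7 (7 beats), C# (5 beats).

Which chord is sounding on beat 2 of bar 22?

B7

Beat 2 of bar 22 is beat (22−1)×2 + 2 = 44 overall.
Running totals: Dmaj7 ends at 4, G ends at 9, Ebadd9 ends at 14, Em ends at 17, Dbm ends at 20, Ddim ends at 23, F# ends at 26, A7 ends at 27, F#sus4 ends at 29, A6 ends at 31, Fmaj7 ends at 34, G7 ends at 40, B7 ends at 47.
Beat 44 falls within B7.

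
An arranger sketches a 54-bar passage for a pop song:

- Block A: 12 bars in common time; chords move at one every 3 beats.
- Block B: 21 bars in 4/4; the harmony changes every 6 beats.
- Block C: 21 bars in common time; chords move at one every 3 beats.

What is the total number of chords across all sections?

58 chords

A: 12 bars × 4 beats = 48 beats; 3 beats/chord → 16 chords.
B: 21 bars × 4 beats = 84 beats; 6 beats/chord → 14 chords.
C: 21 bars × 4 beats = 84 beats; 3 beats/chord → 28 chords.
Total: 16 + 14 + 28 = 58.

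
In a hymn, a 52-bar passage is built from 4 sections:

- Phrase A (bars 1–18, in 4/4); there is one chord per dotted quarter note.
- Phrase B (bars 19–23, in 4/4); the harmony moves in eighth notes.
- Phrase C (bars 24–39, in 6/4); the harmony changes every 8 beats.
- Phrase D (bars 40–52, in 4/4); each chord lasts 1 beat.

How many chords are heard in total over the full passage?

A: 18 bars × 4 beats = 72 beats; 1.5 beats/chord → 48 chords.
B: 5 bars × 4 beats = 20 beats; 0.5 beats/chord → 40 chords.
C: 16 bars × 6 beats = 96 beats; 8 beats/chord → 12 chords.
D: 13 bars × 4 beats = 52 beats; 1 beat/chord → 52 chords.
Total: 48 + 40 + 12 + 52 = 152.

152 chords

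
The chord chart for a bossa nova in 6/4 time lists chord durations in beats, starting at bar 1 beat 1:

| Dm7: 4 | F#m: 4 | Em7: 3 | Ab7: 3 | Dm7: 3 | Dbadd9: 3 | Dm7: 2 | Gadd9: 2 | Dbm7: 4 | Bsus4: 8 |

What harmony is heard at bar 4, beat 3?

Dm7

Beat 3 of bar 4 is beat (4−1)×6 + 3 = 21 overall.
Running totals: Dm7 ends at 4, F#m ends at 8, Em7 ends at 11, Ab7 ends at 14, Dm7 ends at 17, Dbadd9 ends at 20, Dm7 ends at 22.
Beat 21 falls within Dm7.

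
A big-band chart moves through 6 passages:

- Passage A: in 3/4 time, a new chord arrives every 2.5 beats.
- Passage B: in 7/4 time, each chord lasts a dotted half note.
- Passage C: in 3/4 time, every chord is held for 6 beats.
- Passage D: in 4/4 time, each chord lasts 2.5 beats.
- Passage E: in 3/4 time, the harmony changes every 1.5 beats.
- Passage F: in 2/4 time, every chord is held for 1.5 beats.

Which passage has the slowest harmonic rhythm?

Passage C

A: 3 beats/bar ÷ 2.5 beats/chord = 1.2 chords/bar.
B: 7 beats/bar ÷ 3 beats/chord = 7/3 chords/bar.
C: 3 beats/bar ÷ 6 beats/chord = 0.5 chords/bar.
D: 4 beats/bar ÷ 2.5 beats/chord = 1.6 chords/bar.
E: 3 beats/bar ÷ 1.5 beats/chord = 2 chords/bar.
F: 2 beats/bar ÷ 1.5 beats/chord = 4/3 chords/bar.
Slowest is C at 0.5 chords/bar.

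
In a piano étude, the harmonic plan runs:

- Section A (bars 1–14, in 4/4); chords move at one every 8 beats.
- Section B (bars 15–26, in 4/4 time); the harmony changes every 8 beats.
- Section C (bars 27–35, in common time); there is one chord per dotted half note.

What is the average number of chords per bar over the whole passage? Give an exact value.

A: 14 × 4 = 56 beats ÷ 8 = 7 chords.
B: 12 × 4 = 48 beats ÷ 8 = 6 chords.
C: 9 × 4 = 36 beats ÷ 3 = 12 chords.
Overall: 25 chords over 35 bars → 25/35 = 5/7 chords per bar.

5/7 chords per bar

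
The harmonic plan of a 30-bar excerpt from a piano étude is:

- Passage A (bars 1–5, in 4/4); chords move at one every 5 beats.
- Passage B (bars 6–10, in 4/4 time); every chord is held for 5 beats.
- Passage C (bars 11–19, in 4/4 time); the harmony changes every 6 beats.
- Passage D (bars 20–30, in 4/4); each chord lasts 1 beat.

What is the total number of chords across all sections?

A: 5 bars × 4 beats = 20 beats; 5 beats/chord → 4 chords.
B: 5 bars × 4 beats = 20 beats; 5 beats/chord → 4 chords.
C: 9 bars × 4 beats = 36 beats; 6 beats/chord → 6 chords.
D: 11 bars × 4 beats = 44 beats; 1 beat/chord → 44 chords.
Total: 4 + 4 + 6 + 44 = 58.

58 chords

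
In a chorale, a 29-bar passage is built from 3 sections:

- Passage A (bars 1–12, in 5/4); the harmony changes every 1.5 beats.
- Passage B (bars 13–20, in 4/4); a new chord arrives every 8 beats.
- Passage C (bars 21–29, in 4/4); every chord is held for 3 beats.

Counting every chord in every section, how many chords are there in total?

56 chords

A has 60 beats and chords last 1.5 each, so 40 chords.
B has 32 beats and chords last 8 each, so 4 chords.
C has 36 beats and chords last 3 each, so 12 chords.
Total: 40 + 4 + 12 = 56.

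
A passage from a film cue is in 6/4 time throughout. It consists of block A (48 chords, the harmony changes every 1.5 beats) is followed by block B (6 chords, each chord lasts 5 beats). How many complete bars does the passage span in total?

A: 48 × 1.5 = 72 beats = 12 bars.
B: 6 × 5 = 30 beats = 5 bars.
Total: 12 + 5 = 17 bars.

17 bars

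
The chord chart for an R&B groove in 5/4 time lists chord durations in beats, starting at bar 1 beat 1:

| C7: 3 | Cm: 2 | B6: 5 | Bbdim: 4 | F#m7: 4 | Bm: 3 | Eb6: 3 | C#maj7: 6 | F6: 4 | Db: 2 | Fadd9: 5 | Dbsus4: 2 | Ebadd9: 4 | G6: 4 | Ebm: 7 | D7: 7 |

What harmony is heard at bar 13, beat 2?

Beat 2 of bar 13 is beat (13−1)×5 + 2 = 62 overall.
Running totals: C7 ends at 3, Cm ends at 5, B6 ends at 10, Bbdim ends at 14, F#m7 ends at 18, Bm ends at 21, Eb6 ends at 24, C#maj7 ends at 30, F6 ends at 34, Db ends at 36, Fadd9 ends at 41, Dbsus4 ends at 43, Ebadd9 ends at 47, G6 ends at 51, Ebm ends at 58, D7 ends at 65.
Beat 62 falls within D7.

D7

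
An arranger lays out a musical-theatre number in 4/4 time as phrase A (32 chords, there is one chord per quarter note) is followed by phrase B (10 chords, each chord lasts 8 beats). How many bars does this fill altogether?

28 bars

A: 32 × 1 = 32 beats = 8 bars.
B: 10 × 8 = 80 beats = 20 bars.
Total: 8 + 20 = 28 bars.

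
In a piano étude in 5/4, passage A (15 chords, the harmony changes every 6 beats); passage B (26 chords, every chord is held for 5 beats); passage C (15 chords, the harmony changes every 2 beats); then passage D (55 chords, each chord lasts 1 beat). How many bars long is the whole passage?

61 bars

A: 15 × 6 = 90 beats = 18 bars.
B: 26 × 5 = 130 beats = 26 bars.
C: 15 × 2 = 30 beats = 6 bars.
D: 55 × 1 = 55 beats = 11 bars.
Total: 18 + 26 + 6 + 11 = 61 bars.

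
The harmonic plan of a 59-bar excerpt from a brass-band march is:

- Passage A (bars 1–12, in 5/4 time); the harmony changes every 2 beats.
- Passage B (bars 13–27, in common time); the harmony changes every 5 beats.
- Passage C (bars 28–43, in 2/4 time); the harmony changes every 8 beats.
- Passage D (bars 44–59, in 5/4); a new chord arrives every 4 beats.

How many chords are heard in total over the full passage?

A: 12·5 = 60 beats, 60/2 = 30 chords.
B: 15·4 = 60 beats, 60/5 = 12 chords.
C: 16·2 = 32 beats, 32/8 = 4 chords.
D: 16·5 = 80 beats, 80/4 = 20 chords.
Total: 30 + 12 + 4 + 20 = 66.

66 chords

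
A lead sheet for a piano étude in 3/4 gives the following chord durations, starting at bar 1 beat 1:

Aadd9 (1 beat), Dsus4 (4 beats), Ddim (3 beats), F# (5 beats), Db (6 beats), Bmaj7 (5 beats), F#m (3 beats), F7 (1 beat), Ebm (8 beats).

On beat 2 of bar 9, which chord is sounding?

F#m

Beat 2 of bar 9 is beat (9−1)×3 + 2 = 26 overall.
Running totals: Aadd9 ends at 1, Dsus4 ends at 5, Ddim ends at 8, F# ends at 13, Db ends at 19, Bmaj7 ends at 24, F#m ends at 27.
Beat 26 falls within F#m.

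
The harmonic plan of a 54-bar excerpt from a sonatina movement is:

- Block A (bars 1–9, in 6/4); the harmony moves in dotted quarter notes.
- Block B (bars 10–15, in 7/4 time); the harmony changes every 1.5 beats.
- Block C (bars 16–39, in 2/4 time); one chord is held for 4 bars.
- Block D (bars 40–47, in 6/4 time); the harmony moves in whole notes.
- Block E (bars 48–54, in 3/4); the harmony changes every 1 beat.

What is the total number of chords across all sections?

A: 9 bars × 6 beats = 54 beats; 1.5 beats/chord → 36 chords.
B: 6 bars × 7 beats = 42 beats; 1.5 beats/chord → 28 chords.
C: 24 bars × 2 beats = 48 beats; 8 beats/chord → 6 chords.
D: 8 bars × 6 beats = 48 beats; 4 beats/chord → 12 chords.
E: 7 bars × 3 beats = 21 beats; 1 beat/chord → 21 chords.
Total: 36 + 28 + 6 + 12 + 21 = 103.

103 chords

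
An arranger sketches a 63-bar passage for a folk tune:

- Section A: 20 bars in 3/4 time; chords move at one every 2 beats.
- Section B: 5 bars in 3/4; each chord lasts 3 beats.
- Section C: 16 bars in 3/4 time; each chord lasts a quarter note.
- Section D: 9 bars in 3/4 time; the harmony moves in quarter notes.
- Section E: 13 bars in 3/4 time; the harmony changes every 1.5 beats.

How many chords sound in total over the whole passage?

A has 60 beats and chords last 2 each, so 30 chords.
B has 15 beats and chords last 3 each, so 5 chords.
C has 48 beats and chords last 1 each, so 48 chords.
D has 27 beats and chords last 1 each, so 27 chords.
E has 39 beats and chords last 1.5 each, so 26 chords.
Total: 30 + 5 + 48 + 27 + 26 = 136.

136 chords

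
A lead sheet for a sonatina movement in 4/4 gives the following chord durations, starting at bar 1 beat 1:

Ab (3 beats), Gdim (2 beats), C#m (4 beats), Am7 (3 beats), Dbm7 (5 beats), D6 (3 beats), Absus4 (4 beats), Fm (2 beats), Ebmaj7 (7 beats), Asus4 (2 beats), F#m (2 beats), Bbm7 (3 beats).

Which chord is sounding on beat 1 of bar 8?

Ebmaj7

Beat 1 of bar 8 is beat (8−1)×4 + 1 = 29 overall.
Running totals: Ab ends at 3, Gdim ends at 5, C#m ends at 9, Am7 ends at 12, Dbm7 ends at 17, D6 ends at 20, Absus4 ends at 24, Fm ends at 26, Ebmaj7 ends at 33.
Beat 29 falls within Ebmaj7.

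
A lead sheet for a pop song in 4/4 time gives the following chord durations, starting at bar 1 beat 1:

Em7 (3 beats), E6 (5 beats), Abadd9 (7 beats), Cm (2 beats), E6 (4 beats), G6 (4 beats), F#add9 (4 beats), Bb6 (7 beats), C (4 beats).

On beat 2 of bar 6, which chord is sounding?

G6

Beat 2 of bar 6 is beat (6−1)×4 + 2 = 22 overall.
Running totals: Em7 ends at 3, E6 ends at 8, Abadd9 ends at 15, Cm ends at 17, E6 ends at 21, G6 ends at 25.
Beat 22 falls within G6.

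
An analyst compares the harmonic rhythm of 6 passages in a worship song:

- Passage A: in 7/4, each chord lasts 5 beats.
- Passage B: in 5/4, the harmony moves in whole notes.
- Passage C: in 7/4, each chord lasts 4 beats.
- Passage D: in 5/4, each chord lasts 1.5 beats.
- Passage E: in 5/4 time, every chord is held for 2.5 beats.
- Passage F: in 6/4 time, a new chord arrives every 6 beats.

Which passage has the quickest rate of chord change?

A: each chord is 5 beats in 7/4, so 1.4 per bar.
B: each chord is 4 beats in 5/4, so 1.25 per bar.
C: each chord is 4 beats in 7/4, so 1.75 per bar.
D: each chord is 1.5 beats in 5/4, so 10/3 per bar.
E: each chord is 2.5 beats in 5/4, so 2 per bar.
F: each chord is 6 beats in 6/4, so 1 per bar.
Fastest is D at 10/3 chords/bar.

Passage D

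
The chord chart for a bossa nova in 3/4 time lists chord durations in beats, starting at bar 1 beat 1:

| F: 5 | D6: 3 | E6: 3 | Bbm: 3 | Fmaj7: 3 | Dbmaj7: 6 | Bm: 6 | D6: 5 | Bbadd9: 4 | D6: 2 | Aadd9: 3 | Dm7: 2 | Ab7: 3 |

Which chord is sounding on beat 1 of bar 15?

Beat 1 of bar 15 is beat (15−1)×3 + 1 = 43 overall.
Running totals: F ends at 5, D6 ends at 8, E6 ends at 11, Bbm ends at 14, Fmaj7 ends at 17, Dbmaj7 ends at 23, Bm ends at 29, D6 ends at 34, Bbadd9 ends at 38, D6 ends at 40, Aadd9 ends at 43.
Beat 43 falls within Aadd9.

Aadd9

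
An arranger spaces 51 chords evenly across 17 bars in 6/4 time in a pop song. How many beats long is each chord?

2 beats

17 bars × 6 beats/bar = 102 beats total.
102 beats ÷ 51 chords = 2 beats per chord.
(That is a half note.)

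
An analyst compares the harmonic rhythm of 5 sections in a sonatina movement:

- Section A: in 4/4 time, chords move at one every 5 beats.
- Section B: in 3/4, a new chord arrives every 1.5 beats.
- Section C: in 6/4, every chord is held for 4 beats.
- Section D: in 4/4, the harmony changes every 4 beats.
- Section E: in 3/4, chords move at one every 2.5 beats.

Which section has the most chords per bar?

A: 4/5 = 0.8 chords/bar.
B: 3/1.5 = 2 chords/bar.
C: 6/4 = 1.5 chords/bar.
D: 4/4 = 1 chord/bar.
E: 3/2.5 = 1.2 chords/bar.
Fastest is B at 2 chords/bar.

Section B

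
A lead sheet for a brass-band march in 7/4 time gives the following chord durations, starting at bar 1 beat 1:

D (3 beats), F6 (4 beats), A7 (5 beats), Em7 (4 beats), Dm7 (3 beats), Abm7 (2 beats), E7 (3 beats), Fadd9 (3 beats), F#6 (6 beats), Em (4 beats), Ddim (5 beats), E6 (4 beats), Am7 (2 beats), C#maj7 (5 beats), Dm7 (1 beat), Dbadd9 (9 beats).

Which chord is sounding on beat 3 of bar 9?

Dbadd9

Beat 3 of bar 9 is beat (9−1)×7 + 3 = 59 overall.
Running totals: D ends at 3, F6 ends at 7, A7 ends at 12, Em7 ends at 16, Dm7 ends at 19, Abm7 ends at 21, E7 ends at 24, Fadd9 ends at 27, F#6 ends at 33, Em ends at 37, Ddim ends at 42, E6 ends at 46, Am7 ends at 48, C#maj7 ends at 53, Dm7 ends at 54, Dbadd9 ends at 63.
Beat 59 falls within Dbadd9.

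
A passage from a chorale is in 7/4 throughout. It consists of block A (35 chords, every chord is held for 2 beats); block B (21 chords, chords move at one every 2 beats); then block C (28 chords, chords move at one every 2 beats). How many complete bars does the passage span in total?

24 bars

A: 35 × 2 = 70 beats = 10 bars.
B: 21 × 2 = 42 beats = 6 bars.
C: 28 × 2 = 56 beats = 8 bars.
Total: 10 + 6 + 8 = 24 bars.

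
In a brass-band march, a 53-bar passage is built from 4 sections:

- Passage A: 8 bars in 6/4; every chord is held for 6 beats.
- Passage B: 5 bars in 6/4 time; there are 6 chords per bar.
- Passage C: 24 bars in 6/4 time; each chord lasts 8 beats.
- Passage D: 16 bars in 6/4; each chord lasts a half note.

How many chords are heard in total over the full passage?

104 chords

A: 8 bars × 6 beats = 48 beats; 6 beats/chord → 8 chords.
B: 5 bars × 6 beats = 30 beats; 1 beat/chord → 30 chords.
C: 24 bars × 6 beats = 144 beats; 8 beats/chord → 18 chords.
D: 16 bars × 6 beats = 96 beats; 2 beats/chord → 48 chords.
Total: 8 + 30 + 18 + 48 = 104.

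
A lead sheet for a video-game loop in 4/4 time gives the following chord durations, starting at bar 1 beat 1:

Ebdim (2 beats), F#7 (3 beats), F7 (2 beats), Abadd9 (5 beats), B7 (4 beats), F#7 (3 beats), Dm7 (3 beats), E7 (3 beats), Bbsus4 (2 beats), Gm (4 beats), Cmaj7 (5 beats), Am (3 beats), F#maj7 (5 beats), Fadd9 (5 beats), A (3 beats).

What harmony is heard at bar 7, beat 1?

Beat 1 of bar 7 is beat (7−1)×4 + 1 = 25 overall.
Running totals: Ebdim ends at 2, F#7 ends at 5, F7 ends at 7, Abadd9 ends at 12, B7 ends at 16, F#7 ends at 19, Dm7 ends at 22, E7 ends at 25.
Beat 25 falls within E7.

E7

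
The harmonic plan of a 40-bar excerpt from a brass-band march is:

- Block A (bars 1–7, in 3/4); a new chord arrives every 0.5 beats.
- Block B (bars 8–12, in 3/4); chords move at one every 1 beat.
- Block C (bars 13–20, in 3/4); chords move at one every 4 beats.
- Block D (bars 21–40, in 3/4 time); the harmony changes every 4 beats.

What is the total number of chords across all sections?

A: 7·3 = 21 beats, 21/0.5 = 42 chords.
B: 5·3 = 15 beats, 15/1 = 15 chords.
C: 8·3 = 24 beats, 24/4 = 6 chords.
D: 20·3 = 60 beats, 60/4 = 15 chords.
Total: 42 + 15 + 6 + 15 = 78.

78 chords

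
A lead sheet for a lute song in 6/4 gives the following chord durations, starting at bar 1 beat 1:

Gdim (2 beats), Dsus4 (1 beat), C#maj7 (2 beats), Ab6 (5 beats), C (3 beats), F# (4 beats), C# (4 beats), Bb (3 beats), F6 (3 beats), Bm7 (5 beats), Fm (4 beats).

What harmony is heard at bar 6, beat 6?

Fm

Beat 6 of bar 6 is beat (6−1)×6 + 6 = 36 overall.
Running totals: Gdim ends at 2, Dsus4 ends at 3, C#maj7 ends at 5, Ab6 ends at 10, C ends at 13, F# ends at 17, C# ends at 21, Bb ends at 24, F6 ends at 27, Bm7 ends at 32, Fm ends at 36.
Beat 36 falls within Fm.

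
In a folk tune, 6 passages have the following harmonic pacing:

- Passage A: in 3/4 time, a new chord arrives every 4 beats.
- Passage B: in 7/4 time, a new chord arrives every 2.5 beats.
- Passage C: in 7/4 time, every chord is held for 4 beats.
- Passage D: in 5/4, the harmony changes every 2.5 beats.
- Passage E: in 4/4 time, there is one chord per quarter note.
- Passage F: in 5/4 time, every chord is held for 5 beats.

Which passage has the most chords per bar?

Passage E

A: 3 beats/bar ÷ 4 beats/chord = 0.75 chords/bar.
B: 7 beats/bar ÷ 2.5 beats/chord = 2.8 chords/bar.
C: 7 beats/bar ÷ 4 beats/chord = 1.75 chords/bar.
D: 5 beats/bar ÷ 2.5 beats/chord = 2 chords/bar.
E: 4 beats/bar ÷ 1 beat/chord = 4 chords/bar.
F: 5 beats/bar ÷ 5 beats/chord = 1 chord/bar.
Fastest is E at 4 chords/bar.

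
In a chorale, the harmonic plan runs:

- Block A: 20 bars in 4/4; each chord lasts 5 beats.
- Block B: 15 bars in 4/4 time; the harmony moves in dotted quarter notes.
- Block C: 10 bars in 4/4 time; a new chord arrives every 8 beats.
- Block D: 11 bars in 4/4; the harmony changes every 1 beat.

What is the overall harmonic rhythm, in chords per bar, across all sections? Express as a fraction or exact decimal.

1.875 chords per bar

A: 20 × 4 = 80 beats ÷ 5 = 16 chords.
B: 15 × 4 = 60 beats ÷ 1.5 = 40 chords.
C: 10 × 4 = 40 beats ÷ 8 = 5 chords.
D: 11 × 4 = 44 beats ÷ 1 = 44 chords.
Overall: 105 chords over 56 bars → 105/56 = 1.875 chords per bar.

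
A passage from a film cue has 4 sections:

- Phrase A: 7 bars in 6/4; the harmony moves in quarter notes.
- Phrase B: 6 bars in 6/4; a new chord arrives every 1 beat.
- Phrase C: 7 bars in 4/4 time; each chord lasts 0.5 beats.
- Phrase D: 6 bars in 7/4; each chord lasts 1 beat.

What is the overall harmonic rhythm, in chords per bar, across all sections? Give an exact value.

88/13 chords per bar

A: 7 bars of 6 beats is 42 beats; at 1 beat each that's 42 chords.
B: 6 bars of 6 beats is 36 beats; at 1 beat each that's 36 chords.
C: 7 bars of 4 beats is 28 beats; at 0.5 beats each that's 56 chords.
D: 6 bars of 7 beats is 42 beats; at 1 beat each that's 42 chords.
Overall: 176 chords over 26 bars → 176/26 = 88/13 chords per bar.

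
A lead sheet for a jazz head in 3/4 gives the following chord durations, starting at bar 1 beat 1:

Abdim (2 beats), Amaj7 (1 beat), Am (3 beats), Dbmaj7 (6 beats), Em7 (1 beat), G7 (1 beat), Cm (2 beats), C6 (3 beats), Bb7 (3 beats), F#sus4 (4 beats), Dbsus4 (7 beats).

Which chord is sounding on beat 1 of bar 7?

C6

Beat 1 of bar 7 is beat (7−1)×3 + 1 = 19 overall.
Running totals: Abdim ends at 2, Amaj7 ends at 3, Am ends at 6, Dbmaj7 ends at 12, Em7 ends at 13, G7 ends at 14, Cm ends at 16, C6 ends at 19.
Beat 19 falls within C6.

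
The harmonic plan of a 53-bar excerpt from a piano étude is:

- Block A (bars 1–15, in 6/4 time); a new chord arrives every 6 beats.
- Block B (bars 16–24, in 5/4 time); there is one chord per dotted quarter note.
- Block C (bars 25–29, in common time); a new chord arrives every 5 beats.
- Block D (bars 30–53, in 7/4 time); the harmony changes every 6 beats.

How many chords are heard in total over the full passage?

77 chords

A has 90 beats and chords last 6 each, so 15 chords.
B has 45 beats and chords last 1.5 each, so 30 chords.
C has 20 beats and chords last 5 each, so 4 chords.
D has 168 beats and chords last 6 each, so 28 chords.
Total: 15 + 30 + 4 + 28 = 77.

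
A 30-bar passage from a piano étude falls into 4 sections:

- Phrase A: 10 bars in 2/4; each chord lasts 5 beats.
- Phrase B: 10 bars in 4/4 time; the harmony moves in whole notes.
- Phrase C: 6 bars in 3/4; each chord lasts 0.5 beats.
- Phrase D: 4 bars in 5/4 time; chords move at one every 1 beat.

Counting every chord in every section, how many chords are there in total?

70 chords

A has 20 beats and chords last 5 each, so 4 chords.
B has 40 beats and chords last 4 each, so 10 chords.
C has 18 beats and chords last 0.5 each, so 36 chords.
D has 20 beats and chords last 1 each, so 20 chords.
Total: 4 + 10 + 36 + 20 = 70.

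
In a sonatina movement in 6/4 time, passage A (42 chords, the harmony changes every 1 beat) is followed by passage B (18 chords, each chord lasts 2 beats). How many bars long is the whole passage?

A: 42 × 1 = 42 beats = 7 bars.
B: 18 × 2 = 36 beats = 6 bars.
Total: 7 + 6 = 13 bars.

13 bars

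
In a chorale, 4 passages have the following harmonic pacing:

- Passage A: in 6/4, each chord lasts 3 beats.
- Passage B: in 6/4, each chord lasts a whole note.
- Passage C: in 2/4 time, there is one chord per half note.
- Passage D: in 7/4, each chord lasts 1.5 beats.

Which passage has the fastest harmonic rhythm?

A: 6 beats/bar ÷ 3 beats/chord = 2 chords/bar.
B: 6 beats/bar ÷ 4 beats/chord = 1.5 chords/bar.
C: 2 beats/bar ÷ 2 beats/chord = 1 chord/bar.
D: 7 beats/bar ÷ 1.5 beats/chord = 14/3 chords/bar.
Fastest is D at 14/3 chords/bar.

Passage D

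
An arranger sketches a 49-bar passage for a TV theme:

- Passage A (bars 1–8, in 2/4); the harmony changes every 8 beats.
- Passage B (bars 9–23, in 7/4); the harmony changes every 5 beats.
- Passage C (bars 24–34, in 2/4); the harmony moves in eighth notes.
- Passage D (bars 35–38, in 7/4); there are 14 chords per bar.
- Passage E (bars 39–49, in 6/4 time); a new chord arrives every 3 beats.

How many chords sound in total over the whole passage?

A: 8 bars × 2 beats = 16 beats; 8 beats/chord → 2 chords.
B: 15 bars × 7 beats = 105 beats; 5 beats/chord → 21 chords.
C: 11 bars × 2 beats = 22 beats; 0.5 beats/chord → 44 chords.
D: 4 bars × 7 beats = 28 beats; 0.5 beats/chord → 56 chords.
E: 11 bars × 6 beats = 66 beats; 3 beats/chord → 22 chords.
Total: 2 + 21 + 44 + 56 + 22 = 145.

145 chords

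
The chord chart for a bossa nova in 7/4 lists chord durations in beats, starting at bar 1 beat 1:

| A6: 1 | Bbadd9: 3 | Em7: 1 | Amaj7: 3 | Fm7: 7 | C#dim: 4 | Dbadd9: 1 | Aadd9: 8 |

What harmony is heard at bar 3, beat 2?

Beat 2 of bar 3 is beat (3−1)×7 + 2 = 16 overall.
Running totals: A6 ends at 1, Bbadd9 ends at 4, Em7 ends at 5, Amaj7 ends at 8, Fm7 ends at 15, C#dim ends at 19.
Beat 16 falls within C#dim.

C#dim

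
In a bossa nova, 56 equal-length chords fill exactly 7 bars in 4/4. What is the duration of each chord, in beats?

0.5 beats

7 bars × 4 beats/bar = 28 beats total.
28 beats ÷ 56 chords = 0.5 beats per chord.
(That is an eighth note.)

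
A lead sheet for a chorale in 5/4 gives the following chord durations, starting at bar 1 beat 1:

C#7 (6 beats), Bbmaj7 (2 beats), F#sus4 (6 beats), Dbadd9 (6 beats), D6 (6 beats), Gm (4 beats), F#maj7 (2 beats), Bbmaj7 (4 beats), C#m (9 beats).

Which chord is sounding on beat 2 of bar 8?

Beat 2 of bar 8 is beat (8−1)×5 + 2 = 37 overall.
Running totals: C#7 ends at 6, Bbmaj7 ends at 8, F#sus4 ends at 14, Dbadd9 ends at 20, D6 ends at 26, Gm ends at 30, F#maj7 ends at 32, Bbmaj7 ends at 36, C#m ends at 45.
Beat 37 falls within C#m.

C#m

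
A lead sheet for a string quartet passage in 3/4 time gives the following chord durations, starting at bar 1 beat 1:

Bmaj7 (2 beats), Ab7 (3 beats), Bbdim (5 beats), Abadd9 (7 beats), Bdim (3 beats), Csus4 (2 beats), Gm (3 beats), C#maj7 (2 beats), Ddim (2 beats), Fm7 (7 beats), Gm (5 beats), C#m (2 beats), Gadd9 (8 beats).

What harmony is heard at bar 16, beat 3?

Gadd9

Beat 3 of bar 16 is beat (16−1)×3 + 3 = 48 overall.
Running totals: Bmaj7 ends at 2, Ab7 ends at 5, Bbdim ends at 10, Abadd9 ends at 17, Bdim ends at 20, Csus4 ends at 22, Gm ends at 25, C#maj7 ends at 27, Ddim ends at 29, Fm7 ends at 36, Gm ends at 41, C#m ends at 43, Gadd9 ends at 51.
Beat 48 falls within Gadd9.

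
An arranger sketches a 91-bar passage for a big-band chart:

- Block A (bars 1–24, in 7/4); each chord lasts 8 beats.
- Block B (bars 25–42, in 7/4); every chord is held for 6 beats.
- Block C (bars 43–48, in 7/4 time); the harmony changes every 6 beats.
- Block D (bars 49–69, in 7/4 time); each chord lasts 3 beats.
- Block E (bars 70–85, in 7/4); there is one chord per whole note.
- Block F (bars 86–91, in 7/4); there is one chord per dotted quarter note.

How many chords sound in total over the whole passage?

154 chords

A: 24·7 = 168 beats, 168/8 = 21 chords.
B: 18·7 = 126 beats, 126/6 = 21 chords.
C: 6·7 = 42 beats, 42/6 = 7 chords.
D: 21·7 = 147 beats, 147/3 = 49 chords.
E: 16·7 = 112 beats, 112/4 = 28 chords.
F: 6·7 = 42 beats, 42/1.5 = 28 chords.
Total: 21 + 21 + 7 + 49 + 28 + 28 = 154.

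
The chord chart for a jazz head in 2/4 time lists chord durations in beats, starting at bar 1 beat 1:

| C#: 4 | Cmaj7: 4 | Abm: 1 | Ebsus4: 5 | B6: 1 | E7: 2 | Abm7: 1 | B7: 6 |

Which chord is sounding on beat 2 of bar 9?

Abm7

Beat 2 of bar 9 is beat (9−1)×2 + 2 = 18 overall.
Running totals: C# ends at 4, Cmaj7 ends at 8, Abm ends at 9, Ebsus4 ends at 14, B6 ends at 15, E7 ends at 17, Abm7 ends at 18.
Beat 18 falls within Abm7.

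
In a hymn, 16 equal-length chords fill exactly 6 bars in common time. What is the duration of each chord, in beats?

1.5 beats

6 bars × 4 beats/bar = 24 beats total.
24 beats ÷ 16 chords = 1.5 beats per chord.
(That is a dotted quarter note.)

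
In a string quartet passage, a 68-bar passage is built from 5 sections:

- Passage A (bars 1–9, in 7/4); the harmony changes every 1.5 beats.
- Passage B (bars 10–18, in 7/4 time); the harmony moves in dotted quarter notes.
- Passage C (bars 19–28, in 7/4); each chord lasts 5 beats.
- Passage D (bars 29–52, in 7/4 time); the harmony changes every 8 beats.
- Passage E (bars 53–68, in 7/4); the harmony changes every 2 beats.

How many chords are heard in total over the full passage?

A: 9 bars × 7 beats = 63 beats; 1.5 beats/chord → 42 chords.
B: 9 bars × 7 beats = 63 beats; 1.5 beats/chord → 42 chords.
C: 10 bars × 7 beats = 70 beats; 5 beats/chord → 14 chords.
D: 24 bars × 7 beats = 168 beats; 8 beats/chord → 21 chords.
E: 16 bars × 7 beats = 112 beats; 2 beats/chord → 56 chords.
Total: 42 + 42 + 14 + 21 + 56 = 175.

175 chords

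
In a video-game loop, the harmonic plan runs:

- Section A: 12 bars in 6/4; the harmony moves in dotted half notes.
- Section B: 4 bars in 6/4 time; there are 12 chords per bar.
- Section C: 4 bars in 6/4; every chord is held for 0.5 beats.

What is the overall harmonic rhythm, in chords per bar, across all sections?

6 chords per bar

A: 12 × 6 = 72 beats ÷ 3 = 24 chords.
B: 4 × 6 = 24 beats ÷ 0.5 = 48 chords.
C: 4 × 6 = 24 beats ÷ 0.5 = 48 chords.
Overall: 120 chords over 20 bars → 120/20 = 6 chords per bar.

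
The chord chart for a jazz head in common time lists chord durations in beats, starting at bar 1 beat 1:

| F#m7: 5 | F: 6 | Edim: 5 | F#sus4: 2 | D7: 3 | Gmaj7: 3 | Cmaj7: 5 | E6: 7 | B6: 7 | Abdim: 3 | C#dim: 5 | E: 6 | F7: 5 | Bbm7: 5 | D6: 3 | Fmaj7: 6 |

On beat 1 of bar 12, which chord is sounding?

Abdim

Beat 1 of bar 12 is beat (12−1)×4 + 1 = 45 overall.
Running totals: F#m7 ends at 5, F ends at 11, Edim ends at 16, F#sus4 ends at 18, D7 ends at 21, Gmaj7 ends at 24, Cmaj7 ends at 29, E6 ends at 36, B6 ends at 43, Abdim ends at 46.
Beat 45 falls within Abdim.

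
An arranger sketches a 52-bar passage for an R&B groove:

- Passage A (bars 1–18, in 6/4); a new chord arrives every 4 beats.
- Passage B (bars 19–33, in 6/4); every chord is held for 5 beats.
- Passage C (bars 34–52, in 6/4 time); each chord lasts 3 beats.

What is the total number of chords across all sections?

A: 18·6 = 108 beats, 108/4 = 27 chords.
B: 15·6 = 90 beats, 90/5 = 18 chords.
C: 19·6 = 114 beats, 114/3 = 38 chords.
Total: 27 + 18 + 38 = 83.

83 chords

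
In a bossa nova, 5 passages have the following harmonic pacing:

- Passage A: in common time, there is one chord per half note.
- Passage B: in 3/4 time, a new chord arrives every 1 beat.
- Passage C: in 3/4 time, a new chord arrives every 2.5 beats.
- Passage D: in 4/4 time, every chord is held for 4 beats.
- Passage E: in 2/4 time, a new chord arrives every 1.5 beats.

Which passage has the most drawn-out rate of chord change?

Passage D

A: each chord is 2 beats in 4/4, so 2 per bar.
B: each chord is 1 beat in 3/4, so 3 per bar.
C: each chord is 2.5 beats in 3/4, so 1.2 per bar.
D: each chord is 4 beats in 4/4, so 1 per bar.
E: each chord is 1.5 beats in 2/4, so 4/3 per bar.
Slowest is D at 1 chords/bar.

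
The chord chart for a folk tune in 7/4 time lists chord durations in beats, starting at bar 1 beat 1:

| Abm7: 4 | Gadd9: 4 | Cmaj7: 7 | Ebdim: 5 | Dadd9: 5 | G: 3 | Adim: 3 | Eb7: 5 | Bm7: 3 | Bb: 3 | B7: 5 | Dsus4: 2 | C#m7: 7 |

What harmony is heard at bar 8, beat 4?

Beat 4 of bar 8 is beat (8−1)×7 + 4 = 53 overall.
Running totals: Abm7 ends at 4, Gadd9 ends at 8, Cmaj7 ends at 15, Ebdim ends at 20, Dadd9 ends at 25, G ends at 28, Adim ends at 31, Eb7 ends at 36, Bm7 ends at 39, Bb ends at 42, B7 ends at 47, Dsus4 ends at 49, C#m7 ends at 56.
Beat 53 falls within C#m7.

C#m7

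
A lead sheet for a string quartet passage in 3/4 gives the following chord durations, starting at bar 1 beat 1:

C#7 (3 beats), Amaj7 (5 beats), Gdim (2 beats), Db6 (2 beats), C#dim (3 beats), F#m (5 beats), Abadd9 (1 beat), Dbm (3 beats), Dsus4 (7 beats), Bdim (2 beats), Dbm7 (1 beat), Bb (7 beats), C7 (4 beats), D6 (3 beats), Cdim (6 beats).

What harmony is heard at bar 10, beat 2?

Dsus4

Beat 2 of bar 10 is beat (10−1)×3 + 2 = 29 overall.
Running totals: C#7 ends at 3, Amaj7 ends at 8, Gdim ends at 10, Db6 ends at 12, C#dim ends at 15, F#m ends at 20, Abadd9 ends at 21, Dbm ends at 24, Dsus4 ends at 31.
Beat 29 falls within Dsus4.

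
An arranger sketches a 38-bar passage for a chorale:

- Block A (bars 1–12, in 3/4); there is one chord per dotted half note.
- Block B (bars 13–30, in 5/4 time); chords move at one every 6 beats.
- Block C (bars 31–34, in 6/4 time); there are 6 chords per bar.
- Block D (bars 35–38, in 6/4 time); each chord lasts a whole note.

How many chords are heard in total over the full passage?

A: 12·3 = 36 beats, 36/3 = 12 chords.
B: 18·5 = 90 beats, 90/6 = 15 chords.
C: 4·6 = 24 beats, 24/1 = 24 chords.
D: 4·6 = 24 beats, 24/4 = 6 chords.
Total: 12 + 15 + 24 + 6 = 57.

57 chords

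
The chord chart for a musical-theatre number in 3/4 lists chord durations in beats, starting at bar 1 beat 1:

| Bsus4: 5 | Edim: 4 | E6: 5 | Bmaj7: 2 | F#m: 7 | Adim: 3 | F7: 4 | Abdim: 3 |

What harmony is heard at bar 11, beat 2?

Beat 2 of bar 11 is beat (11−1)×3 + 2 = 32 overall.
Running totals: Bsus4 ends at 5, Edim ends at 9, E6 ends at 14, Bmaj7 ends at 16, F#m ends at 23, Adim ends at 26, F7 ends at 30, Abdim ends at 33.
Beat 32 falls within Abdim.

Abdim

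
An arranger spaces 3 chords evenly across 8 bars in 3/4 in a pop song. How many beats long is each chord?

8 bars × 3 beats/bar = 24 beats total.
24 beats ÷ 3 chords = 8 beats per chord.

8 beats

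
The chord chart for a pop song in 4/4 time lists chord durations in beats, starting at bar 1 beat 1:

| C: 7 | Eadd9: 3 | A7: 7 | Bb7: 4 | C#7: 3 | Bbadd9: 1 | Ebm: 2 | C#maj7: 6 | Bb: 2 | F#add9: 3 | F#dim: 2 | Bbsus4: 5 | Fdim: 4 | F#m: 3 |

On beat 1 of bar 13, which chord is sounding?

Fdim

Beat 1 of bar 13 is beat (13−1)×4 + 1 = 49 overall.
Running totals: C ends at 7, Eadd9 ends at 10, A7 ends at 17, Bb7 ends at 21, C#7 ends at 24, Bbadd9 ends at 25, Ebm ends at 27, C#maj7 ends at 33, Bb ends at 35, F#add9 ends at 38, F#dim ends at 40, Bbsus4 ends at 45, Fdim ends at 49.
Beat 49 falls within Fdim.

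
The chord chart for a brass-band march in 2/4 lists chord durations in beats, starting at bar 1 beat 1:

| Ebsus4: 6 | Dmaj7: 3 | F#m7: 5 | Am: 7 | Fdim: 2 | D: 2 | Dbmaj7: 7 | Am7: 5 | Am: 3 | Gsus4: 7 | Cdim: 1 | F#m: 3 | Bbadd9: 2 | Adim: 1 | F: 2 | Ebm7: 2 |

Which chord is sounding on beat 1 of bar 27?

Bbadd9

Beat 1 of bar 27 is beat (27−1)×2 + 1 = 53 overall.
Running totals: Ebsus4 ends at 6, Dmaj7 ends at 9, F#m7 ends at 14, Am ends at 21, Fdim ends at 23, D ends at 25, Dbmaj7 ends at 32, Am7 ends at 37, Am ends at 40, Gsus4 ends at 47, Cdim ends at 48, F#m ends at 51, Bbadd9 ends at 53.
Beat 53 falls within Bbadd9.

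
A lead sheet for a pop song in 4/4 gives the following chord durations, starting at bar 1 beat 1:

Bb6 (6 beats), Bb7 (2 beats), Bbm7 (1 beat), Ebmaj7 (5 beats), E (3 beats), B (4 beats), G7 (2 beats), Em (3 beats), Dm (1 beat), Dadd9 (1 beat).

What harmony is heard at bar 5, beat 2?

Beat 2 of bar 5 is beat (5−1)×4 + 2 = 18 overall.
Running totals: Bb6 ends at 6, Bb7 ends at 8, Bbm7 ends at 9, Ebmaj7 ends at 14, E ends at 17, B ends at 21.
Beat 18 falls within B.

B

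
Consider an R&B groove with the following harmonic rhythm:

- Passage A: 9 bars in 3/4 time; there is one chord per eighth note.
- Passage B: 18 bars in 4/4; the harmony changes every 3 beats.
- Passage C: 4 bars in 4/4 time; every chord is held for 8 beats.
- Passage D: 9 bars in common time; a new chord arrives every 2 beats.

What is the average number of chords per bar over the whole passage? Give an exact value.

2.45 chords per bar

A: 9 × 3 = 27 beats ÷ 0.5 = 54 chords.
B: 18 × 4 = 72 beats ÷ 3 = 24 chords.
C: 4 × 4 = 16 beats ÷ 8 = 2 chords.
D: 9 × 4 = 36 beats ÷ 2 = 18 chords.
Overall: 98 chords over 40 bars → 98/40 = 2.45 chords per bar.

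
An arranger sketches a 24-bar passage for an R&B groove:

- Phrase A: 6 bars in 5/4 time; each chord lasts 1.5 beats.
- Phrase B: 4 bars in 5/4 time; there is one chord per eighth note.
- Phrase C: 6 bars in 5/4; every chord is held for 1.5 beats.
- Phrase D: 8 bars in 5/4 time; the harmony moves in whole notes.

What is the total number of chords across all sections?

90 chords

A: 6·5 = 30 beats, 30/1.5 = 20 chords.
B: 4·5 = 20 beats, 20/0.5 = 40 chords.
C: 6·5 = 30 beats, 30/1.5 = 20 chords.
D: 8·5 = 40 beats, 40/4 = 10 chords.
Total: 20 + 40 + 20 + 10 = 90.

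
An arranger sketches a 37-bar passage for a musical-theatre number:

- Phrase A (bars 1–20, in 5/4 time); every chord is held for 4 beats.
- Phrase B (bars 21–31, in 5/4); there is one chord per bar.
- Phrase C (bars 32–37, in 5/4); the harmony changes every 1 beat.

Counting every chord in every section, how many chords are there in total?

A has 100 beats and chords last 4 each, so 25 chords.
B has 55 beats and chords last 5 each, so 11 chords.
C has 30 beats and chords last 1 each, so 30 chords.
Total: 25 + 11 + 30 = 66.

66 chords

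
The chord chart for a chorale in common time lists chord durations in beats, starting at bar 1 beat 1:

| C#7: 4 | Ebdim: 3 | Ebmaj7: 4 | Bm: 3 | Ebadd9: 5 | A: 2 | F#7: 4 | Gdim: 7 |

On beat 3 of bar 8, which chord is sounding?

Gdim

Beat 3 of bar 8 is beat (8−1)×4 + 3 = 31 overall.
Running totals: C#7 ends at 4, Ebdim ends at 7, Ebmaj7 ends at 11, Bm ends at 14, Ebadd9 ends at 19, A ends at 21, F#7 ends at 25, Gdim ends at 32.
Beat 31 falls within Gdim.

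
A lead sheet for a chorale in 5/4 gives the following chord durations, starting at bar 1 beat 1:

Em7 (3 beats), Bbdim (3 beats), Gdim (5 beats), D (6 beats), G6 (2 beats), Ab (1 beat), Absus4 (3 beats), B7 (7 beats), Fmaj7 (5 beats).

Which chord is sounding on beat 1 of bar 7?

Beat 1 of bar 7 is beat (7−1)×5 + 1 = 31 overall.
Running totals: Em7 ends at 3, Bbdim ends at 6, Gdim ends at 11, D ends at 17, G6 ends at 19, Ab ends at 20, Absus4 ends at 23, B7 ends at 30, Fmaj7 ends at 35.
Beat 31 falls within Fmaj7.

Fmaj7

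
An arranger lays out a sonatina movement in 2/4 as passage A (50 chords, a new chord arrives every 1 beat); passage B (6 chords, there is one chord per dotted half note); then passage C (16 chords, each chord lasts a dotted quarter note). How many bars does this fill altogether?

46 bars

A: 50 × 1 = 50 beats = 25 bars.
B: 6 × 3 = 18 beats = 9 bars.
C: 16 × 1.5 = 24 beats = 12 bars.
Total: 25 + 9 + 12 = 46 bars.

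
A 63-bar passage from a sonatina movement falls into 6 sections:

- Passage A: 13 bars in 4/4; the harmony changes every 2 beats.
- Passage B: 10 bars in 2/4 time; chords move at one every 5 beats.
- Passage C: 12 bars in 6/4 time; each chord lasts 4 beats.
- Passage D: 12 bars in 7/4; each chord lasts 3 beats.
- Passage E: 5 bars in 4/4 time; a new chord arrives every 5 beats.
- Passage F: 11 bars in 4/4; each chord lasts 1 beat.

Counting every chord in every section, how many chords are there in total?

A: 13·4 = 52 beats, 52/2 = 26 chords.
B: 10·2 = 20 beats, 20/5 = 4 chords.
C: 12·6 = 72 beats, 72/4 = 18 chords.
D: 12·7 = 84 beats, 84/3 = 28 chords.
E: 5·4 = 20 beats, 20/5 = 4 chords.
F: 11·4 = 44 beats, 44/1 = 44 chords.
Total: 26 + 4 + 18 + 28 + 4 + 44 = 124.

124 chords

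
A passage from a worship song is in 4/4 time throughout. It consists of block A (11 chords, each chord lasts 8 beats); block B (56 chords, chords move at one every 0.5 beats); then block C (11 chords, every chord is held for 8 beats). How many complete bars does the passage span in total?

51 bars

A: 11 × 8 = 88 beats = 22 bars.
B: 56 × 0.5 = 28 beats = 7 bars.
C: 11 × 8 = 88 beats = 22 bars.
Total: 22 + 7 + 22 = 51 bars.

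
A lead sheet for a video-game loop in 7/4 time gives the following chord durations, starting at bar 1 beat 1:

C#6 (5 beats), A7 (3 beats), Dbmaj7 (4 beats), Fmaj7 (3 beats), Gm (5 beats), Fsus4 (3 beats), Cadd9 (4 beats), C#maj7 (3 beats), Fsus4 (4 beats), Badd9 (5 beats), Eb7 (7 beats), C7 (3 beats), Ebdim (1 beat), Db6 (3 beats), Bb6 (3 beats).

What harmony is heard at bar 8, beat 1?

Beat 1 of bar 8 is beat (8−1)×7 + 1 = 50 overall.
Running totals: C#6 ends at 5, A7 ends at 8, Dbmaj7 ends at 12, Fmaj7 ends at 15, Gm ends at 20, Fsus4 ends at 23, Cadd9 ends at 27, C#maj7 ends at 30, Fsus4 ends at 34, Badd9 ends at 39, Eb7 ends at 46, C7 ends at 49, Ebdim ends at 50.
Beat 50 falls within Ebdim.

Ebdim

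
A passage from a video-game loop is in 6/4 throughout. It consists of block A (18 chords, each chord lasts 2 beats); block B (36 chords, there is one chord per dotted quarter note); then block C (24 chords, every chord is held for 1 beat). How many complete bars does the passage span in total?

A: 18 × 2 = 36 beats = 6 bars.
B: 36 × 1.5 = 54 beats = 9 bars.
C: 24 × 1 = 24 beats = 4 bars.
Total: 6 + 9 + 4 = 19 bars.

19 bars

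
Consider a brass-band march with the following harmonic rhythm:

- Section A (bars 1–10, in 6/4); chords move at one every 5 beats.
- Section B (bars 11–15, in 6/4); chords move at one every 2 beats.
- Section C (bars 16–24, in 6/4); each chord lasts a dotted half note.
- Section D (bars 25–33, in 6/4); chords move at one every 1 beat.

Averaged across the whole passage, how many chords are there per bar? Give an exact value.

3 chords per bar

A: 10 bars of 6 beats is 60 beats; at 5 beats each that's 12 chords.
B: 5 bars of 6 beats is 30 beats; at 2 beats each that's 15 chords.
C: 9 bars of 6 beats is 54 beats; at 3 beats each that's 18 chords.
D: 9 bars of 6 beats is 54 beats; at 1 beat each that's 54 chords.
Overall: 99 chords over 33 bars → 99/33 = 3 chords per bar.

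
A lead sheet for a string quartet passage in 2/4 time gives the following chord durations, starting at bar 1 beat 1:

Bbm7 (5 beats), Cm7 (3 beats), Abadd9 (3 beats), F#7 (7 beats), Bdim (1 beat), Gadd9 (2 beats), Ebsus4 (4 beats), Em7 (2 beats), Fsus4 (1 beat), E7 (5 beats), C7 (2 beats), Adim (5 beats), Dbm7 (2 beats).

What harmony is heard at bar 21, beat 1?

Beat 1 of bar 21 is beat (21−1)×2 + 1 = 41 overall.
Running totals: Bbm7 ends at 5, Cm7 ends at 8, Abadd9 ends at 11, F#7 ends at 18, Bdim ends at 19, Gadd9 ends at 21, Ebsus4 ends at 25, Em7 ends at 27, Fsus4 ends at 28, E7 ends at 33, C7 ends at 35, Adim ends at 40, Dbm7 ends at 42.
Beat 41 falls within Dbm7.

Dbm7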